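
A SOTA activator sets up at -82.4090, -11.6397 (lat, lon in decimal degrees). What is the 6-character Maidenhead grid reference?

IA47eo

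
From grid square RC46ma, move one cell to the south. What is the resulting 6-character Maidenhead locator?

RC45mx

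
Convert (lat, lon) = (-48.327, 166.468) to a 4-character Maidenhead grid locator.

RE31

Offset from 180°W / 90°S: lon 346.47°, lat 41.67°.
Field: 346.47/20 → 17 → R, 41.67/10 → 4 → E; chars RE.
Square: 6.47/2 → 3, 1.67/1 → 1; chars 31.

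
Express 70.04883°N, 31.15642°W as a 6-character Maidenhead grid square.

Offset from 180°W / 90°S: lon 148.8436°, lat 160.0488°.
Field: 148.8436/20 → 7 → H, 160.0488/10 → 16 → Q; chars HQ.
Square: 8.8436/2 → 4, 0.0488/1 → 0; chars 40.
Subsquare: 0.8436/0.0833333 → 10 → k, 0.0488/0.0416667 → 1 → b; chars kb.

HQ40kb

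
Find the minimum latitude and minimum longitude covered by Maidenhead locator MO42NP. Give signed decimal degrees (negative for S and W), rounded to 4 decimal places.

Field M=12, O=14: +12·20° lon, +14·10° lat → SW at lon 60°, lat 50°.
Square 4, 2: +4·2° lon, +2·1° lat → SW at lon 68°, lat 52°.
Subsquare n=13, p=15: +13·0.0833333° lon, +15·0.0416667° lat → SW at lon 69.0833°, lat 52.625°.
latitude 52.6250, longitude 69.0833.

52.6250, 69.0833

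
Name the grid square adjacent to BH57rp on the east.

Longitude subsquare r = 17; +1 → 18 = s.
The latitude characters are unchanged.

BH57sp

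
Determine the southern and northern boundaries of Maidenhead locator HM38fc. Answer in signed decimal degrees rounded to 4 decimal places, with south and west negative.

Field H=7, M=12: +7·20° lon, +12·10° lat → SW at lon -40°, lat 30°.
Square 3, 8: +3·2° lon, +8·1° lat → SW at lon -34°, lat 38°.
Subsquare f=5, c=2: +5·0.0833333° lon, +2·0.0416667° lat → SW at lon -33.5833°, lat 38.0833°.
Cell spans 0.0833333° lon × 0.0416667° lat.
south 38.0833, north 38.1250.

38.0833, 38.1250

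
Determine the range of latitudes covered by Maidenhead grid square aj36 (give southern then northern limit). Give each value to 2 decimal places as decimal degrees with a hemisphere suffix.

Field A=0, J=9: +0·20° lon, +9·10° lat → SW at lon -180°, lat 0°.
Square 3, 6: +3·2° lon, +6·1° lat → SW at lon -174°, lat 6°.
Cell spans 2° lon × 1° lat.
south 6.00° N, north 7.00° N.

6.00° N, 7.00° N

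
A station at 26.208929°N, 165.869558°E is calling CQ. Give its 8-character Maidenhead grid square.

Add 180° to longitude and 90° to latitude: 345.86956, 116.20893.
Field (20°×10°, letters A–R): 345.86956/20 → 17 → R, 116.20893/10 → 11 → L; chars RL.
Square (2°×1°, digits 0–9): 5.86956/2 → 2, 6.20893/1 → 6; chars 26.
Subsquare (5′×2.5′, letters a–x): 1.86956/0.0833333 → 22 → w, 0.20893/0.0416667 → 5 → f; chars wf.
Extended square (30″×15″, digits 0–9): 0.03622/0.00833333 → 4, 0.00060/0.00416667 → 0; chars 40.

RL26wf40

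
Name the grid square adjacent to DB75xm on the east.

DB85am

Longitude subsquare x = 23; +1 → 24, wraps to 0 = a, carry into square.
Longitude square 7; +1 → 8.
The latitude characters are unchanged.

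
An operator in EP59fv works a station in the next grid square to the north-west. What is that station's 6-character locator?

EP59ew

Longitude subsquare f = 5; −1 → 4 = e.
Latitude subsquare v = 21; +1 → 22 = w.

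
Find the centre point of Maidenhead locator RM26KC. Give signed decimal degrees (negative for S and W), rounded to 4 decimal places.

36.1042, 164.8750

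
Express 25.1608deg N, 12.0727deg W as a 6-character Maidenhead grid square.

IL35xd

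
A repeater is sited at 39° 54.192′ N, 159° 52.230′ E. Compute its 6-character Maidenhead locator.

Offset from 180°W / 90°S: lon 339.8705°, lat 129.9032°.
Field (20°×10°, letters A–R): 339.8705/20 → 16 → Q, 129.9032/10 → 12 → M; chars QM.
Square (2°×1°, digits 0–9): 19.8705/2 → 9, 9.9032/1 → 9; chars 99.
Subsquare (5′×2.5′, letters a–x): 1.8705/0.0833333 → 22 → w, 0.9032/0.0416667 → 21 → v; chars wv.

QM99wv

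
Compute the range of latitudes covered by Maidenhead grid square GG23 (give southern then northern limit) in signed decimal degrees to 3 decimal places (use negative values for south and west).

-27.000, -26.000

Field G=6, G=6: +6·20° lon, +6·10° lat → SW at lon -60°, lat -30°.
Square 2, 3: +2·2° lon, +3·1° lat → SW at lon -56°, lat -27°.
Cell spans 2° lon × 1° lat.
south -27.000, north -26.000.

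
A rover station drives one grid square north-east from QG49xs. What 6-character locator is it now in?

Longitude subsquare x = 23; +1 → 24, wraps to 0 = a, carry into square.
Longitude square 4; +1 → 5.
Latitude subsquare s = 18; +1 → 19 = t.

QG59at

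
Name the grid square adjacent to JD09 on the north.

JE00

Latitude square 9; +1 → 10, wraps to 0, carry into field.
Latitude field D = 3; +1 → 4 = E.
The longitude characters are unchanged.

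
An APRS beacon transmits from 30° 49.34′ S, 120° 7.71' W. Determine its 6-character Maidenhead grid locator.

CF99we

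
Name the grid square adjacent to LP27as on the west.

Longitude subsquare a = 0; −1 → -1, wraps to 23 = x, carry into square.
Longitude square 2; −1 → 1.
The latitude characters are unchanged.

LP17xs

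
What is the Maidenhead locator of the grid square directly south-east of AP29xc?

AP39ab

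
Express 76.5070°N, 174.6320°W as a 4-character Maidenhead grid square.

AQ26

Shift to the Maidenhead origin (180°W, 90°S): lon 5.37, lat 166.51.
Field (20°×10°, letters A–R): 5.37/20 → 0 → A, 166.51/10 → 16 → Q; chars AQ.
Square (2°×1°, digits 0–9): 5.37/2 → 2, 6.51/1 → 6; chars 26.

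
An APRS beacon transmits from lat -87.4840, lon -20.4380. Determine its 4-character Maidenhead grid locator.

HA92

Offset from 180°W / 90°S: lon 159.56°, lat 2.52°.
Field: lon ⌊159.56/20⌋ = 7 → H; lat ⌊2.52/10⌋ = 0 → A.
Square: lon ⌊19.56/2⌋ = 9; lat ⌊2.52/1⌋ = 2.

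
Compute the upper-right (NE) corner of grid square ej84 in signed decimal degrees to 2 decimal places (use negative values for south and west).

5.00, -82.00

Field E=4, J=9: +4·20° lon, +9·10° lat → SW at lon -100°, lat 0°.
Square 8, 4: +8·2° lon, +4·1° lat → SW at lon -84°, lat 4°.
Cell spans 2° lon × 1° lat. NE corner is SW corner plus one full cell.
latitude 5.00, longitude -82.00.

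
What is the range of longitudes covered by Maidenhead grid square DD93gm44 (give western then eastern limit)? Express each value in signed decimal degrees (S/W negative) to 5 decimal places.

-101.46667, -101.45833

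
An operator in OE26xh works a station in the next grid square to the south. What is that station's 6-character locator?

OE26xg

Latitude subsquare h = 7; −1 → 6 = g.
The longitude characters are unchanged.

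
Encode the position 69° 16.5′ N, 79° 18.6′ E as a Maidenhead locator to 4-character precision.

Shift to the Maidenhead origin (180°W, 90°S): lon 259.31, lat 159.28.
Field: lon ⌊259.31/20⌋ = 12 → M; lat ⌊159.28/10⌋ = 15 → P.
Square: lon ⌊19.31/2⌋ = 9; lat ⌊9.28/1⌋ = 9.

MP99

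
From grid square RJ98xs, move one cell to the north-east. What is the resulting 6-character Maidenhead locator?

Longitude subsquare x = 23; +1 → 24, wraps to 0 = a, carry into square.
Longitude square 9; +1 → 10, wraps to 0, carry into field.
Longitude field R = 17; +1 → 18, wraps to 0 = A, wrapping around the antimeridian.
Latitude subsquare s = 18; +1 → 19 = t.

AJ08at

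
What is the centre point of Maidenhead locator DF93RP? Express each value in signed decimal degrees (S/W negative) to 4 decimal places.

-36.3542, -100.5417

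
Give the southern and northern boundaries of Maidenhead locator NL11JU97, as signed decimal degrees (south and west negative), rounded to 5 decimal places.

21.86250, 21.86667

Field N=13, L=11: +13·20° lon, +11·10° lat → SW at lon 80°, lat 20°.
Square 1, 1: +1·2° lon, +1·1° lat → SW at lon 82°, lat 21°.
Subsquare j=9, u=20: +9·0.0833333° lon, +20·0.0416667° lat → SW at lon 82.75°, lat 21.8333°.
Extended square 9, 7: +9·0.00833333° lon, +7·0.00416667° lat → SW at lon 82.825°, lat 21.8625°.
Cell spans 0.00833333° lon × 0.00416667° lat.
south 21.86250, north 21.86667.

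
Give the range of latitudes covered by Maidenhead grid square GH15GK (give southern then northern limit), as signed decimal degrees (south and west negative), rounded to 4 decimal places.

Field G=6, H=7: +6·20° lon, +7·10° lat → SW at lon -60°, lat -20°.
Square 1, 5: +1·2° lon, +5·1° lat → SW at lon -58°, lat -15°.
Subsquare g=6, k=10: +6·0.0833333° lon, +10·0.0416667° lat → SW at lon -57.5°, lat -14.5833°.
Cell spans 0.0833333° lon × 0.0416667° lat.
south -14.5833, north -14.5417.

-14.5833, -14.5417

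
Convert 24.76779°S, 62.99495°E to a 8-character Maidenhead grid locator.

MG15lf95

Offset from 180°W / 90°S: lon 242.99495°, lat 65.23221°.
Field (20°×10°, letters A–R): 242.99495/20 → 12 → M, 65.23221/10 → 6 → G; chars MG.
Square (2°×1°, digits 0–9): 2.99495/2 → 1, 5.23221/1 → 5; chars 15.
Subsquare (5′×2.5′, letters a–x): 0.99495/0.0833333 → 11 → l, 0.23221/0.0416667 → 5 → f; chars lf.
Extended square (30″×15″, digits 0–9): 0.07828/0.00833333 → 9, 0.02388/0.00416667 → 5; chars 95.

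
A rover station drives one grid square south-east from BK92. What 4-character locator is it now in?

CK01

Longitude square 9; +1 → 10, wraps to 0, carry into field.
Longitude field B = 1; +1 → 2 = C.
Latitude square 2; −1 → 1.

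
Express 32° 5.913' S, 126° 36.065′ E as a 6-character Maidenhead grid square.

Add 180° to longitude and 90° to latitude: 306.6011, 57.9014.
Field: 306.6011/20 → 15 → P, 57.9014/10 → 5 → F; chars PF.
Square: 6.6011/2 → 3, 7.9014/1 → 7; chars 37.
Subsquare: 0.6011/0.0833333 → 7 → h, 0.9014/0.0416667 → 21 → v; chars hv.

PF37hv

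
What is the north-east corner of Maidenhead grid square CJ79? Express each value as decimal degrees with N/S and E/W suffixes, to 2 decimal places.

10.00° N, 124.00° W

Field C=2, J=9: +2·20° lon, +9·10° lat → SW at lon -140°, lat 0°.
Square 7, 9: +7·2° lon, +9·1° lat → SW at lon -126°, lat 9°.
Cell spans 2° lon × 1° lat. NE corner is SW corner plus one full cell.
latitude 10.00° N, longitude 124.00° W.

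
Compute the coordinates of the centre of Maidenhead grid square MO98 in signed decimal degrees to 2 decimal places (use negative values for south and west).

Field M=12, O=14: +12·20° lon, +14·10° lat → SW at lon 60°, lat 50°.
Square 9, 8: +9·2° lon, +8·1° lat → SW at lon 78°, lat 58°.
Cell spans 2° lon × 1° lat. Centre is SW corner plus half of each.
latitude 58.50, longitude 79.00.

58.50, 79.00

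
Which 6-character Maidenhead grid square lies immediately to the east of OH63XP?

Longitude subsquare x = 23; +1 → 24, wraps to 0 = a, carry into square.
Longitude square 6; +1 → 7.
The latitude characters are unchanged.

OH73ap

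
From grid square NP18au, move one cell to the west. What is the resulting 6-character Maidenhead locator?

NP08xu

Longitude subsquare a = 0; −1 → -1, wraps to 23 = x, carry into square.
Longitude square 1; −1 → 0.
The latitude characters are unchanged.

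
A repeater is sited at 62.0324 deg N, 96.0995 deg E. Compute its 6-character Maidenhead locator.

Offset from 180°W / 90°S: lon 276.0995°, lat 152.0324°.
Field: 276.0995/20 → 13 → N, 152.0324/10 → 15 → P; chars NP.
Square: 16.0995/2 → 8, 2.0324/1 → 2; chars 82.
Subsquare: 0.0995/0.0833333 → 1 → b, 0.0324/0.0416667 → 0 → a; chars ba.

NP82ba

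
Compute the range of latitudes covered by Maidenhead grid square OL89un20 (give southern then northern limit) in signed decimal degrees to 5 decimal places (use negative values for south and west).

Field O=14, L=11: +14·20° lon, +11·10° lat → SW at lon 100°, lat 20°.
Square 8, 9: +8·2° lon, +9·1° lat → SW at lon 116°, lat 29°.
Subsquare u=20, n=13: +20·0.0833333° lon, +13·0.0416667° lat → SW at lon 117.667°, lat 29.5417°.
Extended square 2, 0: +2·0.00833333° lon, +0·0.00416667° lat → SW at lon 117.683°, lat 29.5417°.
Cell spans 0.00833333° lon × 0.00416667° lat.
south 29.54167, north 29.54583.

29.54167, 29.54583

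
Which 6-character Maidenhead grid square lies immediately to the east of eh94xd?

FH04ad

Longitude subsquare x = 23; +1 → 24, wraps to 0 = a, carry into square.
Longitude square 9; +1 → 10, wraps to 0, carry into field.
Longitude field E = 4; +1 → 5 = F.
The latitude characters are unchanged.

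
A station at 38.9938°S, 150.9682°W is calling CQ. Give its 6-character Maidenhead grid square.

BF41ma

Add 180° to longitude and 90° to latitude: 29.0318, 51.0062.
Field (20°×10°, letters A–R): 29.0318/20 → 1 → B, 51.0062/10 → 5 → F; chars BF.
Square (2°×1°, digits 0–9): 9.0318/2 → 4, 1.0062/1 → 1; chars 41.
Subsquare (5′×2.5′, letters a–x): 1.0318/0.0833333 → 12 → m, 0.0062/0.0416667 → 0 → a; chars ma.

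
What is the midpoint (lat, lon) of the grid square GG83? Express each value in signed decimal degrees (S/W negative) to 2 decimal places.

-26.50, -43.00

Field G=6, G=6: +6·20° lon, +6·10° lat → SW at lon -60°, lat -30°.
Square 8, 3: +8·2° lon, +3·1° lat → SW at lon -44°, lat -27°.
Cell spans 2° lon × 1° lat. Centre is SW corner plus half of each.
latitude -26.50, longitude -43.00.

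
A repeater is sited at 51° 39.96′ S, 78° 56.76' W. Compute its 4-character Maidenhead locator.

FD08

Shift to the Maidenhead origin (180°W, 90°S): lon 101.05, lat 38.33.
Field: 101.05/20 → 5 → F, 38.33/10 → 3 → D; chars FD.
Square: 1.05/2 → 0, 8.33/1 → 8; chars 08.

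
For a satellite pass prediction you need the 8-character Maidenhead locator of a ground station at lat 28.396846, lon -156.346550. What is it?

Offset from 180°W / 90°S: lon 23.65345°, lat 118.39685°.
Field (20°×10°, letters A–R): 23.65345/20 → 1 → B, 118.39685/10 → 11 → L; chars BL.
Square (2°×1°, digits 0–9): 3.65345/2 → 1, 8.39685/1 → 8; chars 18.
Subsquare (5′×2.5′, letters a–x): 1.65345/0.0833333 → 19 → t, 0.39685/0.0416667 → 9 → j; chars tj.
Extended square (30″×15″, digits 0–9): 0.07012/0.00833333 → 8, 0.02185/0.00416667 → 5; chars 85.

BL18tj85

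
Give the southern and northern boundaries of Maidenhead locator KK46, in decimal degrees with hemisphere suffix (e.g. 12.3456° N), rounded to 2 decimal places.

Field K=10, K=10: +10·20° lon, +10·10° lat → SW at lon 20°, lat 10°.
Square 4, 6: +4·2° lon, +6·1° lat → SW at lon 28°, lat 16°.
Cell spans 2° lon × 1° lat.
south 16.00° N, north 17.00° N.

16.00° N, 17.00° N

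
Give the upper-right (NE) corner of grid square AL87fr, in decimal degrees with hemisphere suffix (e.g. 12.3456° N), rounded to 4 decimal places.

27.7500° N, 163.5000° W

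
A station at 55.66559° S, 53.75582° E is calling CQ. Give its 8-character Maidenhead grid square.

LD64vi00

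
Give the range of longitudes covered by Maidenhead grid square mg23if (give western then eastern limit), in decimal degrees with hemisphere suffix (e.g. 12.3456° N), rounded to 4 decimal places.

64.6667° E, 64.7500° E

Field M=12, G=6: +12·20° lon, +6·10° lat → SW at lon 60°, lat -30°.
Square 2, 3: +2·2° lon, +3·1° lat → SW at lon 64°, lat -27°.
Subsquare i=8, f=5: +8·0.0833333° lon, +5·0.0416667° lat → SW at lon 64.6667°, lat -26.7917°.
Cell spans 0.0833333° lon × 0.0416667° lat.
west 64.6667° E, east 64.7500° E.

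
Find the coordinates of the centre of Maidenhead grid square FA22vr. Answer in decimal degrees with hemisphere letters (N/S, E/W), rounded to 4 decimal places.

87.2708° S, 74.2083° W

Field F=5, A=0: +5·20° lon, +0·10° lat → SW at lon -80°, lat -90°.
Square 2, 2: +2·2° lon, +2·1° lat → SW at lon -76°, lat -88°.
Subsquare v=21, r=17: +21·0.0833333° lon, +17·0.0416667° lat → SW at lon -74.25°, lat -87.2917°.
Cell spans 0.0833333° lon × 0.0416667° lat. Centre is SW corner plus half of each.
latitude 87.2708° S, longitude 74.2083° W.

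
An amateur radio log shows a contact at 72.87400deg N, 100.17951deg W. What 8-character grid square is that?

Add 180° to longitude and 90° to latitude: 79.82049, 162.87400.
Field: 79.82049/20 → 3 → D, 162.87400/10 → 16 → Q; chars DQ.
Square: 19.82049/2 → 9, 2.87400/1 → 2; chars 92.
Subsquare: 1.82049/0.0833333 → 21 → v, 0.87400/0.0416667 → 20 → u; chars vu.
Extended square: 0.07049/0.00833333 → 8, 0.04067/0.00416667 → 9; chars 89.

DQ92vu89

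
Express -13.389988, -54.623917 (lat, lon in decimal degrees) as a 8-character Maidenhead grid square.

GH26qo56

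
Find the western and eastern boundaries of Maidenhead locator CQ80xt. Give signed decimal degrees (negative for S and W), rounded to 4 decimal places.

-122.0833, -122.0000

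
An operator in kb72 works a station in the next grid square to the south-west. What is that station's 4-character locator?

KB61

Longitude square 7; −1 → 6.
Latitude square 2; −1 → 1.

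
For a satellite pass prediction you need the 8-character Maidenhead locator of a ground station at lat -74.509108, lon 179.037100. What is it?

Offset from 180°W / 90°S: lon 359.03710°, lat 15.49089°.
Field: lon ⌊359.03710/20⌋ = 17 → R; lat ⌊15.49089/10⌋ = 1 → B.
Square: lon ⌊19.03710/2⌋ = 9; lat ⌊5.49089/1⌋ = 5.
Subsquare: lon ⌊1.03710/0.0833333⌋ = 12 → m; lat ⌊0.49089/0.0416667⌋ = 11 → l.
Extended square: lon ⌊0.03710/0.00833333⌋ = 4; lat ⌊0.03256/0.00416667⌋ = 7.

RB95ml47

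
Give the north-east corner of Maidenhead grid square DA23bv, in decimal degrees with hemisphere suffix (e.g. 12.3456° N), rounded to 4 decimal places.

Field D=3, A=0: +3·20° lon, +0·10° lat → SW at lon -120°, lat -90°.
Square 2, 3: +2·2° lon, +3·1° lat → SW at lon -116°, lat -87°.
Subsquare b=1, v=21: +1·0.0833333° lon, +21·0.0416667° lat → SW at lon -115.917°, lat -86.125°.
Cell spans 0.0833333° lon × 0.0416667° lat. NE corner is SW corner plus one full cell.
latitude 86.0833° S, longitude 115.8333° W.

86.0833° S, 115.8333° W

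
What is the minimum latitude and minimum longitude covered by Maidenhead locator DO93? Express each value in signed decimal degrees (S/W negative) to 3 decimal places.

53.000, -102.000

Field D=3, O=14: +3·20° lon, +14·10° lat → SW at lon -120°, lat 50°.
Square 9, 3: +9·2° lon, +3·1° lat → SW at lon -102°, lat 53°.
latitude 53.000, longitude -102.000.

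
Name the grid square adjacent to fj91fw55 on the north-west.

Longitude extended square 5; −1 → 4.
Latitude extended square 5; +1 → 6.

FJ91fw46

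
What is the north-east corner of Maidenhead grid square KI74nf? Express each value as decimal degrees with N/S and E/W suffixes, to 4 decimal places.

Field K=10, I=8: +10·20° lon, +8·10° lat → SW at lon 20°, lat -10°.
Square 7, 4: +7·2° lon, +4·1° lat → SW at lon 34°, lat -6°.
Subsquare n=13, f=5: +13·0.0833333° lon, +5·0.0416667° lat → SW at lon 35.0833°, lat -5.79167°.
Cell spans 0.0833333° lon × 0.0416667° lat. NE corner is SW corner plus one full cell.
latitude 5.7500° S, longitude 35.1667° E.

5.7500° S, 35.1667° E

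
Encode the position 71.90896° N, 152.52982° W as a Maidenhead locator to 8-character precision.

BQ31rv68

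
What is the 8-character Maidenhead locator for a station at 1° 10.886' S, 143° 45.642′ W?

BI88ct86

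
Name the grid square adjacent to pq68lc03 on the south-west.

PQ68kc92

Longitude extended square 0; −1 → -1, wraps to 9, carry into subsquare.
Longitude subsquare l = 11; −1 → 10 = k.
Latitude extended square 3; −1 → 2.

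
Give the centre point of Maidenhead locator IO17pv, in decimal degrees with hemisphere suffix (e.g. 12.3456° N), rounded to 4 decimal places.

Field I=8, O=14: +8·20° lon, +14·10° lat → SW at lon -20°, lat 50°.
Square 1, 7: +1·2° lon, +7·1° lat → SW at lon -18°, lat 57°.
Subsquare p=15, v=21: +15·0.0833333° lon, +21·0.0416667° lat → SW at lon -16.75°, lat 57.875°.
Cell spans 0.0833333° lon × 0.0416667° lat. Centre is SW corner plus half of each.
latitude 57.8958° N, longitude 16.7083° W.

57.8958° N, 16.7083° W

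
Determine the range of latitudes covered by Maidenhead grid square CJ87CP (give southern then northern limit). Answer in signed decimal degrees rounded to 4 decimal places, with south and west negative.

7.6250, 7.6667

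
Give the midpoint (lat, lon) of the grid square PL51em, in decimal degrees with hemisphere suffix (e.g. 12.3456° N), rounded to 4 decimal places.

21.5208° N, 130.3750° E

Field P=15, L=11: +15·20° lon, +11·10° lat → SW at lon 120°, lat 20°.
Square 5, 1: +5·2° lon, +1·1° lat → SW at lon 130°, lat 21°.
Subsquare e=4, m=12: +4·0.0833333° lon, +12·0.0416667° lat → SW at lon 130.333°, lat 21.5°.
Cell spans 0.0833333° lon × 0.0416667° lat. Centre is SW corner plus half of each.
latitude 21.5208° N, longitude 130.3750° E.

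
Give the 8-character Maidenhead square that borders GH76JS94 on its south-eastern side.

Longitude extended square 9; +1 → 10, wraps to 0, carry into subsquare.
Longitude subsquare j = 9; +1 → 10 = k.
Latitude extended square 4; −1 → 3.

GH76ks03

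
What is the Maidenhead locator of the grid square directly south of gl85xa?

GL84xx

Latitude subsquare a = 0; −1 → -1, wraps to 23 = x, carry into square.
Latitude square 5; −1 → 4.
The longitude characters are unchanged.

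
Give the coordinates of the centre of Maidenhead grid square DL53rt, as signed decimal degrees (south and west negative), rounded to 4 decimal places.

23.8125, -108.5417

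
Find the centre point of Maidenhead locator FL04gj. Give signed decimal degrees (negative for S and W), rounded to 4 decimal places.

24.3958, -79.4583

Field F=5, L=11: +5·20° lon, +11·10° lat → SW at lon -80°, lat 20°.
Square 0, 4: +0·2° lon, +4·1° lat → SW at lon -80°, lat 24°.
Subsquare g=6, j=9: +6·0.0833333° lon, +9·0.0416667° lat → SW at lon -79.5°, lat 24.375°.
Cell spans 0.0833333° lon × 0.0416667° lat. Centre is SW corner plus half of each.
latitude 24.3958, longitude -79.4583.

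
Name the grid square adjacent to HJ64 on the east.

HJ74

Longitude square 6; +1 → 7.
The latitude characters are unchanged.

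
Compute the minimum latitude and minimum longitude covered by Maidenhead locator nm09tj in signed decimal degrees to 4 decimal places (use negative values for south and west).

Field N=13, M=12: +13·20° lon, +12·10° lat → SW at lon 80°, lat 30°.
Square 0, 9: +0·2° lon, +9·1° lat → SW at lon 80°, lat 39°.
Subsquare t=19, j=9: +19·0.0833333° lon, +9·0.0416667° lat → SW at lon 81.5833°, lat 39.375°.
latitude 39.3750, longitude 81.5833.

39.3750, 81.5833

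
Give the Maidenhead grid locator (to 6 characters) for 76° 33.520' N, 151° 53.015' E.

Shift to the Maidenhead origin (180°W, 90°S): lon 331.8836, lat 166.5587.
Field: 331.8836/20 → 16 → Q, 166.5587/10 → 16 → Q; chars QQ.
Square: 11.8836/2 → 5, 6.5587/1 → 6; chars 56.
Subsquare: 1.8836/0.0833333 → 22 → w, 0.5587/0.0416667 → 13 → n; chars wn.

QQ56wn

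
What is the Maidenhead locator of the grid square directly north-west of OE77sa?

OE77rb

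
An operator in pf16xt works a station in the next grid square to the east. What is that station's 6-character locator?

Longitude subsquare x = 23; +1 → 24, wraps to 0 = a, carry into square.
Longitude square 1; +1 → 2.
The latitude characters are unchanged.

PF26at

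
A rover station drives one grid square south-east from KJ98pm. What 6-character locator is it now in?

KJ98ql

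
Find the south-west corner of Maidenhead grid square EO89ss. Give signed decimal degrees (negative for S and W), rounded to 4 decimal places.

59.7500, -82.5000

Field E=4, O=14: +4·20° lon, +14·10° lat → SW at lon -100°, lat 50°.
Square 8, 9: +8·2° lon, +9·1° lat → SW at lon -84°, lat 59°.
Subsquare s=18, s=18: +18·0.0833333° lon, +18·0.0416667° lat → SW at lon -82.5°, lat 59.75°.
latitude 59.7500, longitude -82.5000.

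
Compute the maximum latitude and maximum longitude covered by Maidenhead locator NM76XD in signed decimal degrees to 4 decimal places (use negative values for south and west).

36.1667, 96.0000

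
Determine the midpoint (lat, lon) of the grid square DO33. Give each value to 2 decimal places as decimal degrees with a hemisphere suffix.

53.50° N, 113.00° W

Field D=3, O=14: +3·20° lon, +14·10° lat → SW at lon -120°, lat 50°.
Square 3, 3: +3·2° lon, +3·1° lat → SW at lon -114°, lat 53°.
Cell spans 2° lon × 1° lat. Centre is SW corner plus half of each.
latitude 53.50° N, longitude 113.00° W.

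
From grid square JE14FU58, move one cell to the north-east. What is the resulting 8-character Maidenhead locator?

JE14fu69

Longitude extended square 5; +1 → 6.
Latitude extended square 8; +1 → 9.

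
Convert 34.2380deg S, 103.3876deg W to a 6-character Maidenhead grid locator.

DF85hs

Offset from 180°W / 90°S: lon 76.6124°, lat 55.7620°.
Field: lon ⌊76.6124/20⌋ = 3 → D; lat ⌊55.7620/10⌋ = 5 → F.
Square: lon ⌊16.6124/2⌋ = 8; lat ⌊5.7620/1⌋ = 5.
Subsquare: lon ⌊0.6124/0.0833333⌋ = 7 → h; lat ⌊0.7620/0.0416667⌋ = 18 → s.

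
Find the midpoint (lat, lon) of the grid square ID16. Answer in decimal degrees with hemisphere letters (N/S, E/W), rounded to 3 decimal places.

53.500° S, 17.000° W

Field I=8, D=3: +8·20° lon, +3·10° lat → SW at lon -20°, lat -60°.
Square 1, 6: +1·2° lon, +6·1° lat → SW at lon -18°, lat -54°.
Cell spans 2° lon × 1° lat. Centre is SW corner plus half of each.
latitude 53.500° S, longitude 17.000° W.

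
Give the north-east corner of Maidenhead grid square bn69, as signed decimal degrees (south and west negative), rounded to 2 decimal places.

50.00, -146.00

Field B=1, N=13: +1·20° lon, +13·10° lat → SW at lon -160°, lat 40°.
Square 6, 9: +6·2° lon, +9·1° lat → SW at lon -148°, lat 49°.
Cell spans 2° lon × 1° lat. NE corner is SW corner plus one full cell.
latitude 50.00, longitude -146.00.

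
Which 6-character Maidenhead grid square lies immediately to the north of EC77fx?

Latitude subsquare x = 23; +1 → 24, wraps to 0 = a, carry into square.
Latitude square 7; +1 → 8.
The longitude characters are unchanged.

EC78fa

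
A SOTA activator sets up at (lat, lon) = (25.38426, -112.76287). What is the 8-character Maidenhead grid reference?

DL35oj82

Add 180° to longitude and 90° to latitude: 67.23713, 115.38426.
Field (20°×10°, letters A–R): lon ⌊67.23713/20⌋ = 3 → D; lat ⌊115.38426/10⌋ = 11 → L.
Square (2°×1°, digits 0–9): lon ⌊7.23713/2⌋ = 3; lat ⌊5.38426/1⌋ = 5.
Subsquare (5′×2.5′, letters a–x): lon ⌊1.23713/0.0833333⌋ = 14 → o; lat ⌊0.38426/0.0416667⌋ = 9 → j.
Extended square (30″×15″, digits 0–9): lon ⌊0.07046/0.00833333⌋ = 8; lat ⌊0.00926/0.00416667⌋ = 2.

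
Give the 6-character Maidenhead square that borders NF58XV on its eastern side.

NF68av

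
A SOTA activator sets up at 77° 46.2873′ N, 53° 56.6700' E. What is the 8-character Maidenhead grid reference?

Offset from 180°W / 90°S: lon 233.94450°, lat 167.77146°.
Field: 233.94450/20 → 11 → L, 167.77146/10 → 16 → Q; chars LQ.
Square: 13.94450/2 → 6, 7.77146/1 → 7; chars 67.
Subsquare: 1.94450/0.0833333 → 23 → x, 0.77146/0.0416667 → 18 → s; chars xs.
Extended square: 0.02783/0.00833333 → 3, 0.02146/0.00416667 → 5; chars 35.

LQ67xs35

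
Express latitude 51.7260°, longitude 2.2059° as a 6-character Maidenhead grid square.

Offset from 180°W / 90°S: lon 182.2059°, lat 141.7260°.
Field: lon ⌊182.2059/20⌋ = 9 → J; lat ⌊141.7260/10⌋ = 14 → O.
Square: lon ⌊2.2059/2⌋ = 1; lat ⌊1.7260/1⌋ = 1.
Subsquare: lon ⌊0.2059/0.0833333⌋ = 2 → c; lat ⌊0.7260/0.0416667⌋ = 17 → r.

JO11cr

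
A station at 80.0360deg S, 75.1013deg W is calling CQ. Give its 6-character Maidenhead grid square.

Shift to the Maidenhead origin (180°W, 90°S): lon 104.8987, lat 9.9640.
Field: 104.8987/20 → 5 → F, 9.9640/10 → 0 → A; chars FA.
Square: 4.8987/2 → 2, 9.9640/1 → 9; chars 29.
Subsquare: 0.8987/0.0833333 → 10 → k, 0.9640/0.0416667 → 23 → x; chars kx.

FA29kx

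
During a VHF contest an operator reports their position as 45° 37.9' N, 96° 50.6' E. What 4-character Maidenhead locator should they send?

NN85

Shift to the Maidenhead origin (180°W, 90°S): lon 276.84, lat 135.63.
Field: lon ⌊276.84/20⌋ = 13 → N; lat ⌊135.63/10⌋ = 13 → N.
Square: lon ⌊16.84/2⌋ = 8; lat ⌊5.63/1⌋ = 5.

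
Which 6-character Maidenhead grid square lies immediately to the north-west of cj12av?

Longitude subsquare a = 0; −1 → -1, wraps to 23 = x, carry into square.
Longitude square 1; −1 → 0.
Latitude subsquare v = 21; +1 → 22 = w.

CJ02xw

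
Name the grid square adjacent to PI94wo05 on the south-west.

PI94vo94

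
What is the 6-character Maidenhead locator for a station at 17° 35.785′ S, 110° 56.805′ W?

Shift to the Maidenhead origin (180°W, 90°S): lon 69.0533, lat 72.4036.
Field: lon ⌊69.0533/20⌋ = 3 → D; lat ⌊72.4036/10⌋ = 7 → H.
Square: lon ⌊9.0533/2⌋ = 4; lat ⌊2.4036/1⌋ = 2.
Subsquare: lon ⌊1.0533/0.0833333⌋ = 12 → m; lat ⌊0.4036/0.0416667⌋ = 9 → j.

DH42mj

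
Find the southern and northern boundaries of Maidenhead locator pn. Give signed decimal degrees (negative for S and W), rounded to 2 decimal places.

Field P=15, N=13: +15·20° lon, +13·10° lat → SW at lon 120°, lat 40°.
Cell spans 20° lon × 10° lat.
south 40.00, north 50.00.

40.00, 50.00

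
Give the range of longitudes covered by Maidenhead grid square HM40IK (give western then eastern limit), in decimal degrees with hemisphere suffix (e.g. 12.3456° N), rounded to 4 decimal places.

31.3333° W, 31.2500° W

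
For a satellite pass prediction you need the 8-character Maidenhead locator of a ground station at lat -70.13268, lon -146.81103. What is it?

Offset from 180°W / 90°S: lon 33.18897°, lat 19.86732°.
Field (20°×10°, letters A–R): lon ⌊33.18897/20⌋ = 1 → B; lat ⌊19.86732/10⌋ = 1 → B.
Square (2°×1°, digits 0–9): lon ⌊13.18897/2⌋ = 6; lat ⌊9.86732/1⌋ = 9.
Subsquare (5′×2.5′, letters a–x): lon ⌊1.18897/0.0833333⌋ = 14 → o; lat ⌊0.86732/0.0416667⌋ = 20 → u.
Extended square (30″×15″, digits 0–9): lon ⌊0.02230/0.00833333⌋ = 2; lat ⌊0.03399/0.00416667⌋ = 8.

BB69ou28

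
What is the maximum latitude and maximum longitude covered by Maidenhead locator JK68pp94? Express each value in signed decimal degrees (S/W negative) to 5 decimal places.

Field J=9, K=10: +9·20° lon, +10·10° lat → SW at lon 0°, lat 10°.
Square 6, 8: +6·2° lon, +8·1° lat → SW at lon 12°, lat 18°.
Subsquare p=15, p=15: +15·0.0833333° lon, +15·0.0416667° lat → SW at lon 13.25°, lat 18.625°.
Extended square 9, 4: +9·0.00833333° lon, +4·0.00416667° lat → SW at lon 13.325°, lat 18.6417°.
Cell spans 0.00833333° lon × 0.00416667° lat. NE corner is SW corner plus one full cell.
latitude 18.64583, longitude 13.33333.

18.64583, 13.33333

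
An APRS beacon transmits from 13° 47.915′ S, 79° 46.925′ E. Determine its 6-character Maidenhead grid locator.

Offset from 180°W / 90°S: lon 259.7821°, lat 76.2014°.
Field: lon ⌊259.7821/20⌋ = 12 → M; lat ⌊76.2014/10⌋ = 7 → H.
Square: lon ⌊19.7821/2⌋ = 9; lat ⌊6.2014/1⌋ = 6.
Subsquare: lon ⌊1.7821/0.0833333⌋ = 21 → v; lat ⌊0.2014/0.0416667⌋ = 4 → e.

MH96ve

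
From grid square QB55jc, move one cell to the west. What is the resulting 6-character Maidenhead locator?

Longitude subsquare j = 9; −1 → 8 = i.
The latitude characters are unchanged.

QB55ic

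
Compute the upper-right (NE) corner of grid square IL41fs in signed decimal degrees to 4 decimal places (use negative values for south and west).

21.7917, -11.5000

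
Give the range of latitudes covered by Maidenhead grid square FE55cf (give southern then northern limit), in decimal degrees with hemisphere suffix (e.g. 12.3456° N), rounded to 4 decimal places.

44.7917° S, 44.7500° S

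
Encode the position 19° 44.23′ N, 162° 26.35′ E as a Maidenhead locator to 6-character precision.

RK19fr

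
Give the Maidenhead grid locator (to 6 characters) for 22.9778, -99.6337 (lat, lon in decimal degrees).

EL02ex

Shift to the Maidenhead origin (180°W, 90°S): lon 80.3663, lat 112.9778.
Field: lon ⌊80.3663/20⌋ = 4 → E; lat ⌊112.9778/10⌋ = 11 → L.
Square: lon ⌊0.3663/2⌋ = 0; lat ⌊2.9778/1⌋ = 2.
Subsquare: lon ⌊0.3663/0.0833333⌋ = 4 → e; lat ⌊0.9778/0.0416667⌋ = 23 → x.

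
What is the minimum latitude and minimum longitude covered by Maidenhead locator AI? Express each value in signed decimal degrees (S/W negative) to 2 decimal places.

-10.00, -180.00

Field A=0, I=8: +0·20° lon, +8·10° lat → SW at lon -180°, lat -10°.
latitude -10.00, longitude -180.00.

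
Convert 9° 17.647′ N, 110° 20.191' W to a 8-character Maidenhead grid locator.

DJ49th90

Offset from 180°W / 90°S: lon 69.66348°, lat 99.29412°.
Field (20°×10°, letters A–R): 69.66348/20 → 3 → D, 99.29412/10 → 9 → J; chars DJ.
Square (2°×1°, digits 0–9): 9.66348/2 → 4, 9.29412/1 → 9; chars 49.
Subsquare (5′×2.5′, letters a–x): 1.66348/0.0833333 → 19 → t, 0.29412/0.0416667 → 7 → h; chars th.
Extended square (30″×15″, digits 0–9): 0.08015/0.00833333 → 9, 0.00245/0.00416667 → 0; chars 90.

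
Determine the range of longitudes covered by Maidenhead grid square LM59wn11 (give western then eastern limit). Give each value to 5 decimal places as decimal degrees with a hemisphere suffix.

51.84167° E, 51.85000° E

Field L=11, M=12: +11·20° lon, +12·10° lat → SW at lon 40°, lat 30°.
Square 5, 9: +5·2° lon, +9·1° lat → SW at lon 50°, lat 39°.
Subsquare w=22, n=13: +22·0.0833333° lon, +13·0.0416667° lat → SW at lon 51.8333°, lat 39.5417°.
Extended square 1, 1: +1·0.00833333° lon, +1·0.00416667° lat → SW at lon 51.8417°, lat 39.5458°.
Cell spans 0.00833333° lon × 0.00416667° lat.
west 51.84167° E, east 51.85000° E.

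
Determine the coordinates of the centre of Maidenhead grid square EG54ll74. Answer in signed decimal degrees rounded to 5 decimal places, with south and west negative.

-25.52292, -89.02083

Field E=4, G=6: +4·20° lon, +6·10° lat → SW at lon -100°, lat -30°.
Square 5, 4: +5·2° lon, +4·1° lat → SW at lon -90°, lat -26°.
Subsquare l=11, l=11: +11·0.0833333° lon, +11·0.0416667° lat → SW at lon -89.0833°, lat -25.5417°.
Extended square 7, 4: +7·0.00833333° lon, +4·0.00416667° lat → SW at lon -89.025°, lat -25.525°.
Cell spans 0.00833333° lon × 0.00416667° lat. Centre is SW corner plus half of each.
latitude -25.52292, longitude -89.02083.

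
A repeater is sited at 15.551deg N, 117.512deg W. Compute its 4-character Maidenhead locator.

DK15

Add 180° to longitude and 90° to latitude: 62.49, 105.55.
Field: lon ⌊62.49/20⌋ = 3 → D; lat ⌊105.55/10⌋ = 10 → K.
Square: lon ⌊2.49/2⌋ = 1; lat ⌊5.55/1⌋ = 5.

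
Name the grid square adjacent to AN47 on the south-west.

AN36

Longitude square 4; −1 → 3.
Latitude square 7; −1 → 6.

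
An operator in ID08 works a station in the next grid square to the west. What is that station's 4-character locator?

Longitude square 0; −1 → -1, wraps to 9, carry into field.
Longitude field I = 8; −1 → 7 = H.
The latitude characters are unchanged.

HD98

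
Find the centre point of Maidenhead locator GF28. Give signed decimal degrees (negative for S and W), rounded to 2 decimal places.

-31.50, -55.00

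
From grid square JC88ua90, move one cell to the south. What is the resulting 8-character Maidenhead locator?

JC87ux99

Latitude extended square 0; −1 → -1, wraps to 9, carry into subsquare.
Latitude subsquare a = 0; −1 → -1, wraps to 23 = x, carry into square.
Latitude square 8; −1 → 7.
The longitude characters are unchanged.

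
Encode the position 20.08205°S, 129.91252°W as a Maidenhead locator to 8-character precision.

Shift to the Maidenhead origin (180°W, 90°S): lon 50.08748, lat 69.91795.
Field (20°×10°, letters A–R): 50.08748/20 → 2 → C, 69.91795/10 → 6 → G; chars CG.
Square (2°×1°, digits 0–9): 10.08748/2 → 5, 9.91795/1 → 9; chars 59.
Subsquare (5′×2.5′, letters a–x): 0.08748/0.0833333 → 1 → b, 0.91795/0.0416667 → 22 → w; chars bw.
Extended square (30″×15″, digits 0–9): 0.00415/0.00833333 → 0, 0.00128/0.00416667 → 0; chars 00.

CG59bw00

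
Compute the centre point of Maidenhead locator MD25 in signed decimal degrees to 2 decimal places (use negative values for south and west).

-54.50, 65.00

Field M=12, D=3: +12·20° lon, +3·10° lat → SW at lon 60°, lat -60°.
Square 2, 5: +2·2° lon, +5·1° lat → SW at lon 64°, lat -55°.
Cell spans 2° lon × 1° lat. Centre is SW corner plus half of each.
latitude -54.50, longitude 65.00.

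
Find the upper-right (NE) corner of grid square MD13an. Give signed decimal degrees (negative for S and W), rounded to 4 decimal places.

-56.4167, 62.0833

Field M=12, D=3: +12·20° lon, +3·10° lat → SW at lon 60°, lat -60°.
Square 1, 3: +1·2° lon, +3·1° lat → SW at lon 62°, lat -57°.
Subsquare a=0, n=13: +0·0.0833333° lon, +13·0.0416667° lat → SW at lon 62°, lat -56.4583°.
Cell spans 0.0833333° lon × 0.0416667° lat. NE corner is SW corner plus one full cell.
latitude -56.4167, longitude 62.0833.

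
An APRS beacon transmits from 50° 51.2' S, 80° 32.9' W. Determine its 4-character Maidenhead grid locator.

ED99

Shift to the Maidenhead origin (180°W, 90°S): lon 99.45, lat 39.15.
Field: lon ⌊99.45/20⌋ = 4 → E; lat ⌊39.15/10⌋ = 3 → D.
Square: lon ⌊19.45/2⌋ = 9; lat ⌊9.15/1⌋ = 9.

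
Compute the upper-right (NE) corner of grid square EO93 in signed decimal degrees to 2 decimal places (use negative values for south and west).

Field E=4, O=14: +4·20° lon, +14·10° lat → SW at lon -100°, lat 50°.
Square 9, 3: +9·2° lon, +3·1° lat → SW at lon -82°, lat 53°.
Cell spans 2° lon × 1° lat. NE corner is SW corner plus one full cell.
latitude 54.00, longitude -80.00.

54.00, -80.00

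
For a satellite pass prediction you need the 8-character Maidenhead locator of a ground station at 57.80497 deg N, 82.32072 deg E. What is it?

NO17dt83

Shift to the Maidenhead origin (180°W, 90°S): lon 262.32072, lat 147.80497.
Field: lon ⌊262.32072/20⌋ = 13 → N; lat ⌊147.80497/10⌋ = 14 → O.
Square: lon ⌊2.32072/2⌋ = 1; lat ⌊7.80497/1⌋ = 7.
Subsquare: lon ⌊0.32072/0.0833333⌋ = 3 → d; lat ⌊0.80497/0.0416667⌋ = 19 → t.
Extended square: lon ⌊0.07072/0.00833333⌋ = 8; lat ⌊0.01330/0.00416667⌋ = 3.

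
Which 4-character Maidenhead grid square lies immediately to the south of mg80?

MF89

Latitude square 0; −1 → -1, wraps to 9, carry into field.
Latitude field G = 6; −1 → 5 = F.
The longitude characters are unchanged.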